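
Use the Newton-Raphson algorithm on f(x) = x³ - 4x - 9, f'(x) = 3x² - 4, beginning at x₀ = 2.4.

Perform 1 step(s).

f(x) = x³ - 4x - 9
f'(x) = 3x² - 4
x₀ = 2.4

Newton-Raphson formula: x_{n+1} = x_n - f(x_n)/f'(x_n)

Iteration 1:
  f(2.400000) = -4.776000
  f'(2.400000) = 13.280000
  x_1 = 2.400000 - (-4.776000)/13.280000 = 2.759639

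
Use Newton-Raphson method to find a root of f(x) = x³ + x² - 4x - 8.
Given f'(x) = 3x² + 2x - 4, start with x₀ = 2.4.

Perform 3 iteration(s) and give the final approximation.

f(x) = x³ + x² - 4x - 8
f'(x) = 3x² + 2x - 4
x₀ = 2.4

Newton-Raphson formula: x_{n+1} = x_n - f(x_n)/f'(x_n)

Iteration 1:
  f(2.400000) = 1.984000
  f'(2.400000) = 18.080000
  x_1 = 2.400000 - 1.984000/18.080000 = 2.290265
Iteration 2:
  f(2.290265) = 0.097420
  f'(2.290265) = 16.316479
  x_2 = 2.290265 - 0.097420/16.316479 = 2.284295
Iteration 3:
  f(2.284295) = 0.000280
  f'(2.284295) = 16.222598
  x_3 = 2.284295 - 0.000280/16.222598 = 2.284278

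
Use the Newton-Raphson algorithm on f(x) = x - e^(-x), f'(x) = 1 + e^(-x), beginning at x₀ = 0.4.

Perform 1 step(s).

f(x) = x - e^(-x)
f'(x) = 1 + e^(-x)
x₀ = 0.4

Newton-Raphson formula: x_{n+1} = x_n - f(x_n)/f'(x_n)

Iteration 1:
  f(0.400000) = -0.270320
  f'(0.400000) = 1.670320
  x_1 = 0.400000 - (-0.270320)/1.670320 = 0.561837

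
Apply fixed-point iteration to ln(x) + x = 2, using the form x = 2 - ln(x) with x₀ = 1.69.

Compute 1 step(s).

Equation: ln(x) + x = 2
Fixed-point form: x = 2 - ln(x)
x₀ = 1.69

x_1 = g(1.690000) = 1.475271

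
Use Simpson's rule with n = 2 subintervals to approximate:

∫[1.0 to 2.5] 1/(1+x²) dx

f(x) = 1/(1+x²)
a = 1.0, b = 2.5, n = 2
h = (b - a)/n = 0.750000

Simpson's rule: (h/3)[f(x₀) + 4f(x₁) + 2f(x₂) + ... + f(xₙ)]

x_0 = 1.0000, f(x_0) = 0.500000, coefficient = 1
x_1 = 1.7500, f(x_1) = 0.246154, coefficient = 4
x_2 = 2.5000, f(x_2) = 0.137931, coefficient = 1

I ≈ (0.750000/3) × 1.622546 = 0.405637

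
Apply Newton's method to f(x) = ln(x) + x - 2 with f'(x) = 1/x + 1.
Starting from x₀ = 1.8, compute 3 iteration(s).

f(x) = ln(x) + x - 2
f'(x) = 1/x + 1
x₀ = 1.8

Newton-Raphson formula: x_{n+1} = x_n - f(x_n)/f'(x_n)

Iteration 1:
  f(1.800000) = 0.387787
  f'(1.800000) = 1.555556
  x_1 = 1.800000 - 0.387787/1.555556 = 1.550709
Iteration 2:
  f(1.550709) = -0.010579
  f'(1.550709) = 1.644866
  x_2 = 1.550709 - (-0.010579)/1.644866 = 1.557140
Iteration 3:
  f(1.557140) = -0.000009
  f'(1.557140) = 1.642203
  x_3 = 1.557140 - (-0.000009)/1.642203 = 1.557146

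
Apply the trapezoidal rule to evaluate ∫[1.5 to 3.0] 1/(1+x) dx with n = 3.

f(x) = 1/(1+x)
a = 1.5, b = 3.0, n = 3
h = (b - a)/n = 0.500000

Trapezoidal rule: (h/2)[f(x₀) + 2f(x₁) + 2f(x₂) + ... + f(xₙ)]

x_0 = 1.5000, f(x_0) = 0.400000, coefficient = 1
x_1 = 2.0000, f(x_1) = 0.333333, coefficient = 2
x_2 = 2.5000, f(x_2) = 0.285714, coefficient = 2
x_3 = 3.0000, f(x_3) = 0.250000, coefficient = 1

I ≈ (0.500000/2) × 1.888095 = 0.472024
Exact value: 0.470004
Error: 0.002020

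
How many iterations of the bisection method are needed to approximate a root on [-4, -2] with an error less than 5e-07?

We need (b-a)/2^n ≤ 5e-07
(-2 - (-4))/2^n ≤ 5e-07
2/2^n ≤ 5e-07
2^n ≥ 4000000
n ≥ log₂(4000000) = 21.93
n ≥ 22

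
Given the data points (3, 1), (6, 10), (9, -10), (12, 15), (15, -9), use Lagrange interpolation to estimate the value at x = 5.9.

Lagrange interpolation formula:
P(x) = Σ yᵢ × Lᵢ(x)
where Lᵢ(x) = Π_{j≠i} (x - xⱼ)/(xᵢ - xⱼ)

L_0(5.9) = (5.9 - 6)/(3 - 6) × (5.9 - 9)/(3 - 9) × (5.9 - 12)/(3 - 12) × (5.9 - 15)/(3 - 15) = 0.008852
L_1(5.9) = (5.9 - 3)/(6 - 3) × (5.9 - 9)/(6 - 9) × (5.9 - 12)/(6 - 12) × (5.9 - 15)/(6 - 15) = 1.026821
L_2(5.9) = (5.9 - 3)/(9 - 3) × (5.9 - 6)/(9 - 6) × (5.9 - 12)/(9 - 12) × (5.9 - 15)/(9 - 15) = -0.049685
L_3(5.9) = (5.9 - 3)/(12 - 3) × (5.9 - 6)/(12 - 6) × (5.9 - 9)/(12 - 9) × (5.9 - 15)/(12 - 15) = 0.016833
L_4(5.9) = (5.9 - 3)/(15 - 3) × (5.9 - 6)/(15 - 6) × (5.9 - 9)/(15 - 9) × (5.9 - 12)/(15 - 12) = -0.002821

P(5.9) = 1×L_0(5.9) + 10×L_1(5.9) + (-10)×L_2(5.9) + 15×L_3(5.9) + (-9)×L_4(5.9)
P(5.9) = 11.051794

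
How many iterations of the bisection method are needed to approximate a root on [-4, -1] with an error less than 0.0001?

We need (b-a)/2^n ≤ 0.0001
(-1 - (-4))/2^n ≤ 0.0001
3/2^n ≤ 0.0001
2^n ≥ 30000
n ≥ log₂(30000) = 14.87
n ≥ 15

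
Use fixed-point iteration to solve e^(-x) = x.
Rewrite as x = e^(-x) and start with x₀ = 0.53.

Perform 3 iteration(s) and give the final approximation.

Equation: e^(-x) = x
Fixed-point form: x = e^(-x)
x₀ = 0.53

x_1 = g(0.530000) = 0.588605
x_2 = g(0.588605) = 0.555101
x_3 = g(0.555101) = 0.574014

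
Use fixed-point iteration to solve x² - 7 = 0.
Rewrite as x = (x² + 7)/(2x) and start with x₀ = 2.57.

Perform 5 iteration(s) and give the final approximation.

Equation: x² - 7 = 0
Fixed-point form: x = (x² + 7)/(2x)
x₀ = 2.57

x_1 = g(2.570000) = 2.646868
x_2 = g(2.646868) = 2.645752
x_3 = g(2.645752) = 2.645751
x_4 = g(2.645751) = 2.645751
x_5 = g(2.645751) = 2.645751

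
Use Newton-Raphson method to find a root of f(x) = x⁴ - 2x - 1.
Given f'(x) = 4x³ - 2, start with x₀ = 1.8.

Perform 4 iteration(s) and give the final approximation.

f(x) = x⁴ - 2x - 1
f'(x) = 4x³ - 2
x₀ = 1.8

Newton-Raphson formula: x_{n+1} = x_n - f(x_n)/f'(x_n)

Iteration 1:
  f(1.800000) = 5.897600
  f'(1.800000) = 21.328000
  x_1 = 1.800000 - 5.897600/21.328000 = 1.523481
Iteration 2:
  f(1.523481) = 1.340051
  f'(1.523481) = 12.143960
  x_2 = 1.523481 - 1.340051/12.143960 = 1.413134
Iteration 3:
  f(1.413134) = 0.161530
  f'(1.413134) = 9.287812
  x_3 = 1.413134 - 0.161530/9.287812 = 1.395742
Iteration 4:
  f(1.395742) = 0.003594
  f'(1.395742) = 8.876160
  x_4 = 1.395742 - 0.003594/8.876160 = 1.395337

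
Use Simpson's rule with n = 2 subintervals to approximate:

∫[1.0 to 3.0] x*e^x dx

f(x) = x*e^x
a = 1.0, b = 3.0, n = 2
h = (b - a)/n = 1.000000

Simpson's rule: (h/3)[f(x₀) + 4f(x₁) + 2f(x₂) + ... + f(xₙ)]

x_0 = 1.0000, f(x_0) = 2.718282, coefficient = 1
x_1 = 2.0000, f(x_1) = 14.778112, coefficient = 4
x_2 = 3.0000, f(x_2) = 60.256611, coefficient = 1

I ≈ (1.000000/3) × 122.087341 = 40.695780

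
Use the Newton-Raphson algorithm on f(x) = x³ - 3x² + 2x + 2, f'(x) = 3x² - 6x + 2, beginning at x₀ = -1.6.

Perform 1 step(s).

f(x) = x³ - 3x² + 2x + 2
f'(x) = 3x² - 6x + 2
x₀ = -1.6

Newton-Raphson formula: x_{n+1} = x_n - f(x_n)/f'(x_n)

Iteration 1:
  f(-1.600000) = -12.976000
  f'(-1.600000) = 19.280000
  x_1 = -1.600000 - (-12.976000)/19.280000 = -0.926971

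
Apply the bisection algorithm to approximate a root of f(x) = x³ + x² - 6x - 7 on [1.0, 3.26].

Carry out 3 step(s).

f(x) = x³ + x² - 6x - 7
Initial interval: [1.0, 3.26]

Iteration 1:
  c_1 = (1.000000 + 3.260000)/2 = 2.130000
  f(c_1) = f(2.130000) = -5.579503
  f(a) × f(c) ≥ 0, new interval: [2.130000, 3.260000]
Iteration 2:
  c_2 = (2.130000 + 3.260000)/2 = 2.695000
  f(c_2) = f(2.695000) = 3.666877
  f(a) × f(c) < 0, new interval: [2.130000, 2.695000]
Iteration 3:
  c_3 = (2.130000 + 2.695000)/2 = 2.412500
  f(c_3) = f(2.412500) = -1.613717
  f(a) × f(c) ≥ 0, new interval: [2.412500, 2.695000]

After 3 iteration(s), the approximation is c_3 = 2.412500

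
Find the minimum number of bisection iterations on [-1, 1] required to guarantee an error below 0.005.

We need (b-a)/2^n ≤ 0.005
(1 - (-1))/2^n ≤ 0.005
2/2^n ≤ 0.005
2^n ≥ 400
n ≥ log₂(400) = 8.64
n ≥ 9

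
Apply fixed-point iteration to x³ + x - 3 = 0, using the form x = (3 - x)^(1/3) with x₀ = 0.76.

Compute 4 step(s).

Equation: x³ + x - 3 = 0
Fixed-point form: x = (3 - x)^(1/3)
x₀ = 0.76

x_1 = g(0.760000) = 1.308427
x_2 = g(1.308427) = 1.191508
x_3 = g(1.191508) = 1.218350
x_4 = g(1.218350) = 1.212293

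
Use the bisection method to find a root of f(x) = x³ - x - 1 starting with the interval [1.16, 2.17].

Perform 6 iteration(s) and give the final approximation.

f(x) = x³ - x - 1
Initial interval: [1.16, 2.17]

Iteration 1:
  c_1 = (1.160000 + 2.170000)/2 = 1.665000
  f(c_1) = f(1.665000) = 1.950755
  f(a) × f(c) < 0, new interval: [1.160000, 1.665000]
Iteration 2:
  c_2 = (1.160000 + 1.665000)/2 = 1.412500
  f(c_2) = f(1.412500) = 0.405658
  f(a) × f(c) < 0, new interval: [1.160000, 1.412500]
Iteration 3:
  c_3 = (1.160000 + 1.412500)/2 = 1.286250
  f(c_3) = f(1.286250) = -0.158228
  f(a) × f(c) ≥ 0, new interval: [1.286250, 1.412500]
Iteration 4:
  c_4 = (1.286250 + 1.412500)/2 = 1.349375
  f(c_4) = f(1.349375) = 0.107584
  f(a) × f(c) < 0, new interval: [1.286250, 1.349375]
Iteration 5:
  c_5 = (1.286250 + 1.349375)/2 = 1.317813
  f(c_5) = f(1.317813) = -0.029260
  f(a) × f(c) ≥ 0, new interval: [1.317813, 1.349375]
Iteration 6:
  c_6 = (1.317813 + 1.349375)/2 = 1.333594
  f(c_6) = f(1.333594) = 0.038166
  f(a) × f(c) < 0, new interval: [1.317813, 1.333594]

After 6 iteration(s), the approximation is c_6 = 1.333594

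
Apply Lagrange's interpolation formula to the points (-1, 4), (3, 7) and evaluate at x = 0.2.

Lagrange interpolation formula:
P(x) = Σ yᵢ × Lᵢ(x)
where Lᵢ(x) = Π_{j≠i} (x - xⱼ)/(xᵢ - xⱼ)

L_0(0.2) = (0.2 - 3)/(-1 - 3) = 0.700000
L_1(0.2) = (0.2 - (-1))/(3 - (-1)) = 0.300000

P(0.2) = 4×L_0(0.2) + 7×L_1(0.2)
P(0.2) = 4.900000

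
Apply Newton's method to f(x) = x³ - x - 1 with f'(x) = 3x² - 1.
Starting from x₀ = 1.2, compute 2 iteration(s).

f(x) = x³ - x - 1
f'(x) = 3x² - 1
x₀ = 1.2

Newton-Raphson formula: x_{n+1} = x_n - f(x_n)/f'(x_n)

Iteration 1:
  f(1.200000) = -0.472000
  f'(1.200000) = 3.320000
  x_1 = 1.200000 - (-0.472000)/3.320000 = 1.342169
Iteration 2:
  f(1.342169) = 0.075636
  f'(1.342169) = 4.404250
  x_2 = 1.342169 - 0.075636/4.404250 = 1.324995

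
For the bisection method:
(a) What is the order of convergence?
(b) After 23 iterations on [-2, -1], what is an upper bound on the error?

(a) Bisection has linear (order 1) convergence; the error is halved each step.

(b) Error bound = (b-a)/2^n = (-1 - (-2))/2^{23}
    = 1/2^{23}

(a) 1 (linear); (b) error ≤ 1.19e-07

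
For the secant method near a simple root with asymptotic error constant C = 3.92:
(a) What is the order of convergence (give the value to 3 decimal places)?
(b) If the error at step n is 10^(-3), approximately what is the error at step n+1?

(a) Secant method has superlinear convergence with order φ = (1+√5)/2 ≈ 1.618.
    This means |e_{n+1}| ≈ C|e_n|^1.618.

(b) With |e_n| = 10^(-3) and C = 3.92:
    |e_{n+1}| ≈ 3.92 × (10^(-3))^1.618 = 3.92 × 10^(-4.85)

(a) ≈ 1.618 (golden ratio); (b) |e_{n+1}| ≈ 5.485e-05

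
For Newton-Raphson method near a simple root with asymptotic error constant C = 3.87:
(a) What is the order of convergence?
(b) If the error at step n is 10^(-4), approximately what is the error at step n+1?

(a) Newton-Raphson has quadratic (order 2) convergence near simple roots.
    This means |e_{n+1}| ≈ C|e_n|².

(b) With |e_n| = 10^(-4) and C = 3.87:
    |e_{n+1}| ≈ 3.87 × (10^(-4))² = 3.87 × 10^(-8)

(a) 2 (quadratic); (b) |e_{n+1}| ≈ 3.870e-08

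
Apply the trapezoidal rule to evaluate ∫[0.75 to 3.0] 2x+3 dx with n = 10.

f(x) = 2x+3
a = 0.75, b = 3.0, n = 10
h = (b - a)/n = 0.225000

Trapezoidal rule: (h/2)[f(x₀) + 2f(x₁) + 2f(x₂) + ... + f(xₙ)]

x_0 = 0.7500, f(x_0) = 4.500000, coefficient = 1
x_1 = 0.9750, f(x_1) = 4.950000, coefficient = 2
x_2 = 1.2000, f(x_2) = 5.400000, coefficient = 2
x_3 = 1.4250, f(x_3) = 5.850000, coefficient = 2
x_4 = 1.6500, f(x_4) = 6.300000, coefficient = 2
x_5 = 1.8750, f(x_5) = 6.750000, coefficient = 2
x_6 = 2.1000, f(x_6) = 7.200000, coefficient = 2
x_7 = 2.3250, f(x_7) = 7.650000, coefficient = 2
x_8 = 2.5500, f(x_8) = 8.100000, coefficient = 2
x_9 = 2.7750, f(x_9) = 8.550000, coefficient = 2
x_10 = 3.0000, f(x_10) = 9.000000, coefficient = 1

I ≈ (0.225000/2) × 135.000000 = 15.187500
Exact value: 15.187500
Error: 0.000000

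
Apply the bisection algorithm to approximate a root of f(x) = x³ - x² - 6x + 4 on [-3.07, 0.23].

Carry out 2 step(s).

f(x) = x³ - x² - 6x + 4
Initial interval: [-3.07, 0.23]

Iteration 1:
  c_1 = (-3.070000 + 0.230000)/2 = -1.420000
  f(c_1) = f(-1.420000) = 7.640312
  f(a) × f(c) < 0, new interval: [-3.070000, -1.420000]
Iteration 2:
  c_2 = (-3.070000 + (-1.420000))/2 = -2.245000
  f(c_2) = f(-2.245000) = 1.115119
  f(a) × f(c) < 0, new interval: [-3.070000, -2.245000]

After 2 iteration(s), the approximation is c_2 = -2.245000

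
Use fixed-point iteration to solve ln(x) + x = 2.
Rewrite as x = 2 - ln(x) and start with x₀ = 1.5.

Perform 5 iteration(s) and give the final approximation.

Equation: ln(x) + x = 2
Fixed-point form: x = 2 - ln(x)
x₀ = 1.5

x_1 = g(1.500000) = 1.594535
x_2 = g(1.594535) = 1.533418
x_3 = g(1.533418) = 1.572501
x_4 = g(1.572501) = 1.547333
x_5 = g(1.547333) = 1.563467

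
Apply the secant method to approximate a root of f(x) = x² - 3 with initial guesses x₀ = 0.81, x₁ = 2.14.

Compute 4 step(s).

f(x) = x² - 3
x₀ = 0.81, x₁ = 2.14

Secant formula: x_{n+1} = x_n - f(x_n)(x_n - x_{n-1})/(f(x_n) - f(x_{n-1}))

Iteration 1:
  f(0.810000) = -2.343900
  f(2.140000) = 1.579600
  x_2 = 2.140000 - 1.579600×(2.140000 - 0.810000)/(1.579600 - (-2.343900))
       = 1.604542
Iteration 2:
  f(2.140000) = 1.579600
  f(1.604542) = -0.425444
  x_3 = 1.604542 - (-0.425444)×(1.604542 - 2.140000)/(-0.425444 - 1.579600)
       = 1.718159
Iteration 3:
  f(1.604542) = -0.425444
  f(1.718159) = -0.047928
  x_4 = 1.718159 - (-0.047928)×(1.718159 - 1.604542)/(-0.047928 - (-0.425444))
       = 1.732584
Iteration 4:
  f(1.718159) = -0.047928
  f(1.732584) = 0.001847
  x_5 = 1.732584 - 0.001847×(1.732584 - 1.718159)/(0.001847 - (-0.047928))
       = 1.732049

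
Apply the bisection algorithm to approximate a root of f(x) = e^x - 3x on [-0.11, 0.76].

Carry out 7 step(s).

f(x) = e^x - 3x
Initial interval: [-0.11, 0.76]

Iteration 1:
  c_1 = (-0.110000 + 0.760000)/2 = 0.325000
  f(c_1) = f(0.325000) = 0.409031
  f(a) × f(c) ≥ 0, new interval: [0.325000, 0.760000]
Iteration 2:
  c_2 = (0.325000 + 0.760000)/2 = 0.542500
  f(c_2) = f(0.542500) = 0.092802
  f(a) × f(c) ≥ 0, new interval: [0.542500, 0.760000]
Iteration 3:
  c_3 = (0.542500 + 0.760000)/2 = 0.651250
  f(c_3) = f(0.651250) = -0.035813
  f(a) × f(c) < 0, new interval: [0.542500, 0.651250]
Iteration 4:
  c_4 = (0.542500 + 0.651250)/2 = 0.596875
  f(c_4) = f(0.596875) = 0.025809
  f(a) × f(c) ≥ 0, new interval: [0.596875, 0.651250]
Iteration 5:
  c_5 = (0.596875 + 0.651250)/2 = 0.624062
  f(c_5) = f(0.624062) = -0.005692
  f(a) × f(c) < 0, new interval: [0.596875, 0.624062]
Iteration 6:
  c_6 = (0.596875 + 0.624062)/2 = 0.610469
  f(c_6) = f(0.610469) = 0.009888
  f(a) × f(c) ≥ 0, new interval: [0.610469, 0.624062]
Iteration 7:
  c_7 = (0.610469 + 0.624062)/2 = 0.617266
  f(c_7) = f(0.617266) = 0.002055
  f(a) × f(c) ≥ 0, new interval: [0.617266, 0.624062]

After 7 iteration(s), the approximation is c_7 = 0.617266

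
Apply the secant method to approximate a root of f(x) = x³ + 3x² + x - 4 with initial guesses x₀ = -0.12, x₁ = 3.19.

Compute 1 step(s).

f(x) = x³ + 3x² + x - 4
x₀ = -0.12, x₁ = 3.19

Secant formula: x_{n+1} = x_n - f(x_n)(x_n - x_{n-1})/(f(x_n) - f(x_{n-1}))

Iteration 1:
  f(-0.120000) = -4.078528
  f(3.190000) = 62.180059
  x_2 = 3.190000 - 62.180059×(3.190000 - (-0.120000))/(62.180059 - (-4.078528))
       = 0.083746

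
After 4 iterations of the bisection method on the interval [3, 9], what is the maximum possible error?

Bisection error bound: |error| ≤ (b-a)/2^n
|error| ≤ (9 - 3)/2^4 = 6/2^4
|error| ≤ 0.3750000000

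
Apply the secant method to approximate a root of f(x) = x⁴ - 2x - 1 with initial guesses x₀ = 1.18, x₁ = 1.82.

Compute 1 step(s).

f(x) = x⁴ - 2x - 1
x₀ = 1.18, x₁ = 1.82

Secant formula: x_{n+1} = x_n - f(x_n)(x_n - x_{n-1})/(f(x_n) - f(x_{n-1}))

Iteration 1:
  f(1.180000) = -1.421222
  f(1.820000) = 6.331994
  x_2 = 1.820000 - 6.331994×(1.820000 - 1.180000)/(6.331994 - (-1.421222))
       = 1.297317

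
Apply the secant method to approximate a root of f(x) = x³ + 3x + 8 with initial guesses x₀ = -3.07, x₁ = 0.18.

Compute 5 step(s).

f(x) = x³ + 3x + 8
x₀ = -3.07, x₁ = 0.18

Secant formula: x_{n+1} = x_n - f(x_n)(x_n - x_{n-1})/(f(x_n) - f(x_{n-1}))

Iteration 1:
  f(-3.070000) = -30.144443
  f(0.180000) = 8.545832
  x_2 = 0.180000 - 8.545832×(0.180000 - (-3.070000))/(8.545832 - (-30.144443))
       = -0.537854
Iteration 2:
  f(0.180000) = 8.545832
  f(-0.537854) = 6.230845
  x_3 = -0.537854 - 6.230845×(-0.537854 - 0.180000)/(6.230845 - 8.545832)
       = -2.469975
Iteration 3:
  f(-0.537854) = 6.230845
  f(-2.469975) = -14.478687
  x_4 = -2.469975 - (-14.478687)×(-2.469975 - (-0.537854))/(-14.478687 - 6.230845)
       = -1.119168
Iteration 4:
  f(-2.469975) = -14.478687
  f(-1.119168) = 3.240697
  x_5 = -1.119168 - 3.240697×(-1.119168 - (-2.469975))/(3.240697 - (-14.478687))
       = -1.366217
Iteration 5:
  f(-1.119168) = 3.240697
  f(-1.366217) = 1.351239
  x_6 = -1.366217 - 1.351239×(-1.366217 - (-1.119168))/(1.351239 - 3.240697)
       = -1.542893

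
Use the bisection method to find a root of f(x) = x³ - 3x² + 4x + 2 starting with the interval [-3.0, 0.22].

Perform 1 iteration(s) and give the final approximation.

f(x) = x³ - 3x² + 4x + 2
Initial interval: [-3.0, 0.22]

Iteration 1:
  c_1 = (-3.000000 + 0.220000)/2 = -1.390000
  f(c_1) = f(-1.390000) = -12.041919
  f(a) × f(c) ≥ 0, new interval: [-1.390000, 0.220000]

After 1 iteration(s), the approximation is c_1 = -1.390000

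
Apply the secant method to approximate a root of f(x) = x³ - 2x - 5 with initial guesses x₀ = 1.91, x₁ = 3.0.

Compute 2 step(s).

f(x) = x³ - 2x - 5
x₀ = 1.91, x₁ = 3.0

Secant formula: x_{n+1} = x_n - f(x_n)(x_n - x_{n-1})/(f(x_n) - f(x_{n-1}))

Iteration 1:
  f(1.910000) = -1.852129
  f(3.000000) = 16.000000
  x_2 = 3.000000 - 16.000000×(3.000000 - 1.910000)/(16.000000 - (-1.852129))
       = 2.023086
Iteration 2:
  f(3.000000) = 16.000000
  f(2.023086) = -0.765933
  x_3 = 2.023086 - (-0.765933)×(2.023086 - 3.000000)/(-0.765933 - 16.000000)
       = 2.067715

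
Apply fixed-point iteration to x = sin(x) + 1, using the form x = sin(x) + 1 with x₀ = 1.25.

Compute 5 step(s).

Equation: x = sin(x) + 1
Fixed-point form: x = sin(x) + 1
x₀ = 1.25

x_1 = g(1.250000) = 1.948985
x_2 = g(1.948985) = 1.929335
x_3 = g(1.929335) = 1.936411
x_4 = g(1.936411) = 1.933904
x_5 = g(1.933904) = 1.934797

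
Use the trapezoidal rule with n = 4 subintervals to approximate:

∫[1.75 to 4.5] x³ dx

f(x) = x³
a = 1.75, b = 4.5, n = 4
h = (b - a)/n = 0.687500

Trapezoidal rule: (h/2)[f(x₀) + 2f(x₁) + 2f(x₂) + ... + f(xₙ)]

x_0 = 1.7500, f(x_0) = 5.359375, coefficient = 1
x_1 = 2.4375, f(x_1) = 14.482178, coefficient = 2
x_2 = 3.1250, f(x_2) = 30.517578, coefficient = 2
x_3 = 3.8125, f(x_3) = 55.415283, coefficient = 2
x_4 = 4.5000, f(x_4) = 91.125000, coefficient = 1

I ≈ (0.687500/2) × 297.314453 = 102.201843
Exact value: 100.170898
Error: 2.030945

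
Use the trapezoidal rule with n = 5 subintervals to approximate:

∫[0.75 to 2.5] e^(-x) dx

f(x) = e^(-x)
a = 0.75, b = 2.5, n = 5
h = (b - a)/n = 0.350000

Trapezoidal rule: (h/2)[f(x₀) + 2f(x₁) + 2f(x₂) + ... + f(xₙ)]

x_0 = 0.7500, f(x_0) = 0.472367, coefficient = 1
x_1 = 1.1000, f(x_1) = 0.332871, coefficient = 2
x_2 = 1.4500, f(x_2) = 0.234570, coefficient = 2
x_3 = 1.8000, f(x_3) = 0.165299, coefficient = 2
x_4 = 2.1500, f(x_4) = 0.116484, coefficient = 2
x_5 = 2.5000, f(x_5) = 0.082085, coefficient = 1

I ≈ (0.350000/2) × 2.252900 = 0.394258
Exact value: 0.390282
Error: 0.003976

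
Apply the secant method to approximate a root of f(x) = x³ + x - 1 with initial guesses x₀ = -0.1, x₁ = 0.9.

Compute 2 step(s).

f(x) = x³ + x - 1
x₀ = -0.1, x₁ = 0.9

Secant formula: x_{n+1} = x_n - f(x_n)(x_n - x_{n-1})/(f(x_n) - f(x_{n-1}))

Iteration 1:
  f(-0.100000) = -1.101000
  f(0.900000) = 0.629000
  x_2 = 0.900000 - 0.629000×(0.900000 - (-0.100000))/(0.629000 - (-1.101000))
       = 0.536416
Iteration 2:
  f(0.900000) = 0.629000
  f(0.536416) = -0.309234
  x_3 = 0.536416 - (-0.309234)×(0.536416 - 0.900000)/(-0.309234 - 0.629000)
       = 0.656250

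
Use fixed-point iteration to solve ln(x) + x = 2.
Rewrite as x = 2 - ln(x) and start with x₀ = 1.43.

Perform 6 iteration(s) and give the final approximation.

Equation: ln(x) + x = 2
Fixed-point form: x = 2 - ln(x)
x₀ = 1.43

x_1 = g(1.430000) = 1.642326
x_2 = g(1.642326) = 1.503887
x_3 = g(1.503887) = 1.591947
x_4 = g(1.591947) = 1.535042
x_5 = g(1.535042) = 1.571442
x_6 = g(1.571442) = 1.548006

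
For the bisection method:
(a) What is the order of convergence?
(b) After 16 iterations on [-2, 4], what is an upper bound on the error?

(a) Bisection has linear (order 1) convergence; the error is halved each step.

(b) Error bound = (b-a)/2^n = (4 - (-2))/2^{16}
    = 6/2^{16}

(a) 1 (linear); (b) error ≤ 9.16e-05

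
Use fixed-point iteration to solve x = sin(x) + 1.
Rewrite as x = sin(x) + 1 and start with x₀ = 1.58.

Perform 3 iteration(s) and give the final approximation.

Equation: x = sin(x) + 1
Fixed-point form: x = sin(x) + 1
x₀ = 1.58

x_1 = g(1.580000) = 1.999958
x_2 = g(1.999958) = 1.909315
x_3 = g(1.909315) = 1.943248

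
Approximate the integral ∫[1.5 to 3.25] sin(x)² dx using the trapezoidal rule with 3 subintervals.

f(x) = sin(x)²
a = 1.5, b = 3.25, n = 3
h = (b - a)/n = 0.583333

Trapezoidal rule: (h/2)[f(x₀) + 2f(x₁) + 2f(x₂) + ... + f(xₙ)]

x_0 = 1.5000, f(x_0) = 0.994996, coefficient = 1
x_1 = 2.0833, f(x_1) = 0.759518, coefficient = 2
x_2 = 2.6667, f(x_2) = 0.209098, coefficient = 2
x_3 = 3.2500, f(x_3) = 0.011706, coefficient = 1

I ≈ (0.583333/2) × 2.943935 = 0.858648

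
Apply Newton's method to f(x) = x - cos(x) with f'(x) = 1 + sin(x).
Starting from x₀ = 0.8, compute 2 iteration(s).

f(x) = x - cos(x)
f'(x) = 1 + sin(x)
x₀ = 0.8

Newton-Raphson formula: x_{n+1} = x_n - f(x_n)/f'(x_n)

Iteration 1:
  f(0.800000) = 0.103293
  f'(0.800000) = 1.717356
  x_1 = 0.800000 - 0.103293/1.717356 = 0.739853
Iteration 2:
  f(0.739853) = 0.001286
  f'(0.739853) = 1.674180
  x_2 = 0.739853 - 0.001286/1.674180 = 0.739085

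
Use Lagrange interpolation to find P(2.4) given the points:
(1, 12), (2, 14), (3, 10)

Lagrange interpolation formula:
P(x) = Σ yᵢ × Lᵢ(x)
where Lᵢ(x) = Π_{j≠i} (x - xⱼ)/(xᵢ - xⱼ)

L_0(2.4) = (2.4 - 2)/(1 - 2) × (2.4 - 3)/(1 - 3) = -0.120000
L_1(2.4) = (2.4 - 1)/(2 - 1) × (2.4 - 3)/(2 - 3) = 0.840000
L_2(2.4) = (2.4 - 1)/(3 - 1) × (2.4 - 2)/(3 - 2) = 0.280000

P(2.4) = 12×L_0(2.4) + 14×L_1(2.4) + 10×L_2(2.4)
P(2.4) = 13.120000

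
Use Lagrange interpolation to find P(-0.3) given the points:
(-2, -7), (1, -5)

Lagrange interpolation formula:
P(x) = Σ yᵢ × Lᵢ(x)
where Lᵢ(x) = Π_{j≠i} (x - xⱼ)/(xᵢ - xⱼ)

L_0(-0.3) = (-0.3 - 1)/(-2 - 1) = 0.433333
L_1(-0.3) = (-0.3 - (-2))/(1 - (-2)) = 0.566667

P(-0.3) = (-7)×L_0(-0.3) + (-5)×L_1(-0.3)
P(-0.3) = -5.866667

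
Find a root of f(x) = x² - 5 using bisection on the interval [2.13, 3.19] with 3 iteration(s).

f(x) = x² - 5
Initial interval: [2.13, 3.19]

Iteration 1:
  c_1 = (2.130000 + 3.190000)/2 = 2.660000
  f(c_1) = f(2.660000) = 2.075600
  f(a) × f(c) < 0, new interval: [2.130000, 2.660000]
Iteration 2:
  c_2 = (2.130000 + 2.660000)/2 = 2.395000
  f(c_2) = f(2.395000) = 0.736025
  f(a) × f(c) < 0, new interval: [2.130000, 2.395000]
Iteration 3:
  c_3 = (2.130000 + 2.395000)/2 = 2.262500
  f(c_3) = f(2.262500) = 0.118906
  f(a) × f(c) < 0, new interval: [2.130000, 2.262500]

After 3 iteration(s), the approximation is c_3 = 2.262500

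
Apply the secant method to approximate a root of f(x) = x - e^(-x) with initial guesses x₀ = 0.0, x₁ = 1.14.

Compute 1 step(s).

f(x) = x - e^(-x)
x₀ = 0.0, x₁ = 1.14

Secant formula: x_{n+1} = x_n - f(x_n)(x_n - x_{n-1})/(f(x_n) - f(x_{n-1}))

Iteration 1:
  f(0.000000) = -1.000000
  f(1.140000) = 0.820181
  x_2 = 1.140000 - 0.820181×(1.140000 - 0.000000)/(0.820181 - (-1.000000))
       = 0.626311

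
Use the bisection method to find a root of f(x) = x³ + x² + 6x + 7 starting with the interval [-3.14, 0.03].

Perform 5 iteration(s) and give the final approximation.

f(x) = x³ + x² + 6x + 7
Initial interval: [-3.14, 0.03]

Iteration 1:
  c_1 = (-3.140000 + 0.030000)/2 = -1.555000
  f(c_1) = f(-1.555000) = -3.672004
  f(a) × f(c) ≥ 0, new interval: [-1.555000, 0.030000]
Iteration 2:
  c_2 = (-1.555000 + 0.030000)/2 = -0.762500
  f(c_2) = f(-0.762500) = 2.563084
  f(a) × f(c) < 0, new interval: [-1.555000, -0.762500]
Iteration 3:
  c_3 = (-1.555000 + (-0.762500))/2 = -1.158750
  f(c_3) = f(-1.158750) = -0.165654
  f(a) × f(c) ≥ 0, new interval: [-1.158750, -0.762500]
Iteration 4:
  c_4 = (-1.158750 + (-0.762500))/2 = -0.960625
  f(c_4) = f(-0.960625) = 1.272585
  f(a) × f(c) < 0, new interval: [-1.158750, -0.960625]
Iteration 5:
  c_5 = (-1.158750 + (-0.960625))/2 = -1.059688
  f(c_5) = f(-1.059688) = 0.574850
  f(a) × f(c) < 0, new interval: [-1.158750, -1.059688]

After 5 iteration(s), the approximation is c_5 = -1.059688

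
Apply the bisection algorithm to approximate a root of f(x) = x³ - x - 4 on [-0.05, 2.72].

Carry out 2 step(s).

f(x) = x³ - x - 4
Initial interval: [-0.05, 2.72]

Iteration 1:
  c_1 = (-0.050000 + 2.720000)/2 = 1.335000
  f(c_1) = f(1.335000) = -2.955730
  f(a) × f(c) ≥ 0, new interval: [1.335000, 2.720000]
Iteration 2:
  c_2 = (1.335000 + 2.720000)/2 = 2.027500
  f(c_2) = f(2.027500) = 2.307058
  f(a) × f(c) < 0, new interval: [1.335000, 2.027500]

After 2 iteration(s), the approximation is c_2 = 2.027500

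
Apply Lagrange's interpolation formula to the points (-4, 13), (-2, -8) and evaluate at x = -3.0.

Lagrange interpolation formula:
P(x) = Σ yᵢ × Lᵢ(x)
where Lᵢ(x) = Π_{j≠i} (x - xⱼ)/(xᵢ - xⱼ)

L_0(-3.0) = (-3.0 - (-2))/(-4 - (-2)) = 0.500000
L_1(-3.0) = (-3.0 - (-4))/(-2 - (-4)) = 0.500000

P(-3.0) = 13×L_0(-3.0) + (-8)×L_1(-3.0)
P(-3.0) = 2.500000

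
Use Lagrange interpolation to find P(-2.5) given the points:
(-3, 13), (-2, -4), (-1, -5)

Lagrange interpolation formula:
P(x) = Σ yᵢ × Lᵢ(x)
where Lᵢ(x) = Π_{j≠i} (x - xⱼ)/(xᵢ - xⱼ)

L_0(-2.5) = (-2.5 - (-2))/(-3 - (-2)) × (-2.5 - (-1))/(-3 - (-1)) = 0.375000
L_1(-2.5) = (-2.5 - (-3))/(-2 - (-3)) × (-2.5 - (-1))/(-2 - (-1)) = 0.750000
L_2(-2.5) = (-2.5 - (-3))/(-1 - (-3)) × (-2.5 - (-2))/(-1 - (-2)) = -0.125000

P(-2.5) = 13×L_0(-2.5) + (-4)×L_1(-2.5) + (-5)×L_2(-2.5)
P(-2.5) = 2.500000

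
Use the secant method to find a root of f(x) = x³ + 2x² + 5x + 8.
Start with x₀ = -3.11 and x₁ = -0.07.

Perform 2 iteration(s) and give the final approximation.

f(x) = x³ + 2x² + 5x + 8
x₀ = -3.11, x₁ = -0.07

Secant formula: x_{n+1} = x_n - f(x_n)(x_n - x_{n-1})/(f(x_n) - f(x_{n-1}))

Iteration 1:
  f(-3.110000) = -18.286031
  f(-0.070000) = 7.659457
  x_2 = -0.070000 - 7.659457×(-0.070000 - (-3.110000))/(7.659457 - (-18.286031))
       = -0.967449
Iteration 2:
  f(-0.070000) = 7.659457
  f(-0.967449) = 4.129179
  x_3 = -0.967449 - 4.129179×(-0.967449 - (-0.070000))/(4.129179 - 7.659457)
       = -2.017147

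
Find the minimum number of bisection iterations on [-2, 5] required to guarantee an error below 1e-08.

We need (b-a)/2^n ≤ 1e-08
(5 - (-2))/2^n ≤ 1e-08
7/2^n ≤ 1e-08
2^n ≥ 700000000
n ≥ log₂(700000000) = 29.38
n ≥ 30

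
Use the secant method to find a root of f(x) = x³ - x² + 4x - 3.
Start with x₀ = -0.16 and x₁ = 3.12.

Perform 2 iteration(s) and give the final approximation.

f(x) = x³ - x² + 4x - 3
x₀ = -0.16, x₁ = 3.12

Secant formula: x_{n+1} = x_n - f(x_n)(x_n - x_{n-1})/(f(x_n) - f(x_{n-1}))

Iteration 1:
  f(-0.160000) = -3.669696
  f(3.120000) = 30.116928
  x_2 = 3.120000 - 30.116928×(3.120000 - (-0.160000))/(30.116928 - (-3.669696))
       = 0.196253
Iteration 2:
  f(3.120000) = 30.116928
  f(0.196253) = -2.245943
  x_3 = 0.196253 - (-2.245943)×(0.196253 - 3.120000)/(-2.245943 - 30.116928)
       = 0.399158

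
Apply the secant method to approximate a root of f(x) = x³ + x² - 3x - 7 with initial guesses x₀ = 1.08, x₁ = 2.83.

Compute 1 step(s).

f(x) = x³ + x² - 3x - 7
x₀ = 1.08, x₁ = 2.83

Secant formula: x_{n+1} = x_n - f(x_n)(x_n - x_{n-1})/(f(x_n) - f(x_{n-1}))

Iteration 1:
  f(1.080000) = -7.813888
  f(2.830000) = 15.184087
  x_2 = 2.830000 - 15.184087×(2.830000 - 1.080000)/(15.184087 - (-7.813888))
       = 1.674587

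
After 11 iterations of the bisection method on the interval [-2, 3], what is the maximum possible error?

Bisection error bound: |error| ≤ (b-a)/2^n
|error| ≤ (3 - (-2))/2^11 = 5/2^11
|error| ≤ 0.0024414062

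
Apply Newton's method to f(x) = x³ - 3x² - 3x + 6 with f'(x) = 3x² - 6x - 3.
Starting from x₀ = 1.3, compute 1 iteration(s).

f(x) = x³ - 3x² - 3x + 6
f'(x) = 3x² - 6x - 3
x₀ = 1.3

Newton-Raphson formula: x_{n+1} = x_n - f(x_n)/f'(x_n)

Iteration 1:
  f(1.300000) = -0.773000
  f'(1.300000) = -5.730000
  x_1 = 1.300000 - (-0.773000)/(-5.730000) = 1.165096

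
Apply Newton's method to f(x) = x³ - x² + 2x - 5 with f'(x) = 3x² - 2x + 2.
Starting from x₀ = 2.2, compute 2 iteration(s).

f(x) = x³ - x² + 2x - 5
f'(x) = 3x² - 2x + 2
x₀ = 2.2

Newton-Raphson formula: x_{n+1} = x_n - f(x_n)/f'(x_n)

Iteration 1:
  f(2.200000) = 5.208000
  f'(2.200000) = 12.120000
  x_1 = 2.200000 - 5.208000/12.120000 = 1.770297
Iteration 2:
  f(1.770297) = 0.954668
  f'(1.770297) = 7.861261
  x_2 = 1.770297 - 0.954668/7.861261 = 1.648858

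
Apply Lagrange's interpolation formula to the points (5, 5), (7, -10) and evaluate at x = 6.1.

Lagrange interpolation formula:
P(x) = Σ yᵢ × Lᵢ(x)
where Lᵢ(x) = Π_{j≠i} (x - xⱼ)/(xᵢ - xⱼ)

L_0(6.1) = (6.1 - 7)/(5 - 7) = 0.450000
L_1(6.1) = (6.1 - 5)/(7 - 5) = 0.550000

P(6.1) = 5×L_0(6.1) + (-10)×L_1(6.1)
P(6.1) = -3.250000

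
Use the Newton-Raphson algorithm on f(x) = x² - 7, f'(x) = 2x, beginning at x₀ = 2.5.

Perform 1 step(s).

f(x) = x² - 7
f'(x) = 2x
x₀ = 2.5

Newton-Raphson formula: x_{n+1} = x_n - f(x_n)/f'(x_n)

Iteration 1:
  f(2.500000) = -0.750000
  f'(2.500000) = 5.000000
  x_1 = 2.500000 - (-0.750000)/5.000000 = 2.650000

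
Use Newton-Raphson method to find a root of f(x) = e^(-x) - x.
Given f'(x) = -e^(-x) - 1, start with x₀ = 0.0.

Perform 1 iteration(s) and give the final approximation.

f(x) = e^(-x) - x
f'(x) = -e^(-x) - 1
x₀ = 0.0

Newton-Raphson formula: x_{n+1} = x_n - f(x_n)/f'(x_n)

Iteration 1:
  f(0.000000) = 1.000000
  f'(0.000000) = -2.000000
  x_1 = 0.000000 - 1.000000/(-2.000000) = 0.500000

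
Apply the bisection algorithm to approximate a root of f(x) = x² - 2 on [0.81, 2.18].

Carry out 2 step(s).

f(x) = x² - 2
Initial interval: [0.81, 2.18]

Iteration 1:
  c_1 = (0.810000 + 2.180000)/2 = 1.495000
  f(c_1) = f(1.495000) = 0.235025
  f(a) × f(c) < 0, new interval: [0.810000, 1.495000]
Iteration 2:
  c_2 = (0.810000 + 1.495000)/2 = 1.152500
  f(c_2) = f(1.152500) = -0.671744
  f(a) × f(c) ≥ 0, new interval: [1.152500, 1.495000]

After 2 iteration(s), the approximation is c_2 = 1.152500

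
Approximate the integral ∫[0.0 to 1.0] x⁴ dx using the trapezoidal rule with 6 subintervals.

f(x) = x⁴
a = 0.0, b = 1.0, n = 6
h = (b - a)/n = 0.166667

Trapezoidal rule: (h/2)[f(x₀) + 2f(x₁) + 2f(x₂) + ... + f(xₙ)]

x_0 = 0.0000, f(x_0) = 0.000000, coefficient = 1
x_1 = 0.1667, f(x_1) = 0.000772, coefficient = 2
x_2 = 0.3333, f(x_2) = 0.012346, coefficient = 2
x_3 = 0.5000, f(x_3) = 0.062500, coefficient = 2
x_4 = 0.6667, f(x_4) = 0.197531, coefficient = 2
x_5 = 0.8333, f(x_5) = 0.482253, coefficient = 2
x_6 = 1.0000, f(x_6) = 1.000000, coefficient = 1

I ≈ (0.166667/2) × 2.510802 = 0.209234
Exact value: 0.200000
Error: 0.009234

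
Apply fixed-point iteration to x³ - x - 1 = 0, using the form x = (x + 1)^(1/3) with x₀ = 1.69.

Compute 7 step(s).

Equation: x³ - x - 1 = 0
Fixed-point form: x = (x + 1)^(1/3)
x₀ = 1.69

x_1 = g(1.690000) = 1.390755
x_2 = g(1.390755) = 1.337145
x_3 = g(1.337145) = 1.327074
x_4 = g(1.327074) = 1.325165
x_5 = g(1.325165) = 1.324803
x_6 = g(1.324803) = 1.324734
x_7 = g(1.324734) = 1.324721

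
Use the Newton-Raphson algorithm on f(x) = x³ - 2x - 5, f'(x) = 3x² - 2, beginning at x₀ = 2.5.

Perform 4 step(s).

f(x) = x³ - 2x - 5
f'(x) = 3x² - 2
x₀ = 2.5

Newton-Raphson formula: x_{n+1} = x_n - f(x_n)/f'(x_n)

Iteration 1:
  f(2.500000) = 5.625000
  f'(2.500000) = 16.750000
  x_1 = 2.500000 - 5.625000/16.750000 = 2.164179
Iteration 2:
  f(2.164179) = 0.807945
  f'(2.164179) = 12.051014
  x_2 = 2.164179 - 0.807945/12.051014 = 2.097135
Iteration 3:
  f(2.097135) = 0.028882
  f'(2.097135) = 11.193930
  x_3 = 2.097135 - 0.028882/11.193930 = 2.094555
Iteration 4:
  f(2.094555) = 0.000042
  f'(2.094555) = 11.161485
  x_4 = 2.094555 - 0.000042/11.161485 = 2.094551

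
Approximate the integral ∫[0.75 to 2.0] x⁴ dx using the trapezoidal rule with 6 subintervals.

f(x) = x⁴
a = 0.75, b = 2.0, n = 6
h = (b - a)/n = 0.208333

Trapezoidal rule: (h/2)[f(x₀) + 2f(x₁) + 2f(x₂) + ... + f(xₙ)]

x_0 = 0.7500, f(x_0) = 0.316406, coefficient = 1
x_1 = 0.9583, f(x_1) = 0.843464, coefficient = 2
x_2 = 1.1667, f(x_2) = 1.852623, coefficient = 2
x_3 = 1.3750, f(x_3) = 3.574463, coefficient = 2
x_4 = 1.5833, f(x_4) = 6.284770, coefficient = 2
x_5 = 1.7917, f(x_5) = 10.304546, coefficient = 2
x_6 = 2.0000, f(x_6) = 16.000000, coefficient = 1

I ≈ (0.208333/2) × 62.036139 = 6.462098
Exact value: 6.352539
Error: 0.109559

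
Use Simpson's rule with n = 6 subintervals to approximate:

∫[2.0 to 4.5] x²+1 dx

f(x) = x²+1
a = 2.0, b = 4.5, n = 6
h = (b - a)/n = 0.416667

Simpson's rule: (h/3)[f(x₀) + 4f(x₁) + 2f(x₂) + ... + f(xₙ)]

x_0 = 2.0000, f(x_0) = 5.000000, coefficient = 1
x_1 = 2.4167, f(x_1) = 6.840278, coefficient = 4
x_2 = 2.8333, f(x_2) = 9.027778, coefficient = 2
x_3 = 3.2500, f(x_3) = 11.562500, coefficient = 4
x_4 = 3.6667, f(x_4) = 14.444444, coefficient = 2
x_5 = 4.0833, f(x_5) = 17.673611, coefficient = 4
x_6 = 4.5000, f(x_6) = 21.250000, coefficient = 1

I ≈ (0.416667/3) × 217.500000 = 30.208333
Exact value: 30.208333
Error: 0.000000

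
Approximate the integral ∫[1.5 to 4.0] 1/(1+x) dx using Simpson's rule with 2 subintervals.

f(x) = 1/(1+x)
a = 1.5, b = 4.0, n = 2
h = (b - a)/n = 1.250000

Simpson's rule: (h/3)[f(x₀) + 4f(x₁) + 2f(x₂) + ... + f(xₙ)]

x_0 = 1.5000, f(x_0) = 0.400000, coefficient = 1
x_1 = 2.7500, f(x_1) = 0.266667, coefficient = 4
x_2 = 4.0000, f(x_2) = 0.200000, coefficient = 1

I ≈ (1.250000/3) × 1.666667 = 0.694444
Exact value: 0.693147
Error: 0.001297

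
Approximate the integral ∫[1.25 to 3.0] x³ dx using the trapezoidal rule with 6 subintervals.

f(x) = x³
a = 1.25, b = 3.0, n = 6
h = (b - a)/n = 0.291667

Trapezoidal rule: (h/2)[f(x₀) + 2f(x₁) + 2f(x₂) + ... + f(xₙ)]

x_0 = 1.2500, f(x_0) = 1.953125, coefficient = 1
x_1 = 1.5417, f(x_1) = 3.664135, coefficient = 2
x_2 = 1.8333, f(x_2) = 6.162037, coefficient = 2
x_3 = 2.1250, f(x_3) = 9.595703, coefficient = 2
x_4 = 2.4167, f(x_4) = 14.114005, coefficient = 2
x_5 = 2.7083, f(x_5) = 19.865813, coefficient = 2
x_6 = 3.0000, f(x_6) = 27.000000, coefficient = 1

I ≈ (0.291667/2) × 135.756510 = 19.797824
Exact value: 19.639648
Error: 0.158176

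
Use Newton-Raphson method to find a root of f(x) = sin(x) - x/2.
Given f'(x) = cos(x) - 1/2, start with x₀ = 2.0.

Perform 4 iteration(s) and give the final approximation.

f(x) = sin(x) - x/2
f'(x) = cos(x) - 1/2
x₀ = 2.0

Newton-Raphson formula: x_{n+1} = x_n - f(x_n)/f'(x_n)

Iteration 1:
  f(2.000000) = -0.090703
  f'(2.000000) = -0.916147
  x_1 = 2.000000 - (-0.090703)/(-0.916147) = 1.900996
Iteration 2:
  f(1.900996) = -0.004520
  f'(1.900996) = -0.824232
  x_2 = 1.900996 - (-0.004520)/(-0.824232) = 1.895512
Iteration 3:
  f(1.895512) = -0.000014
  f'(1.895512) = -0.819039
  x_3 = 1.895512 - (-0.000014)/(-0.819039) = 1.895494
Iteration 4:
  f(1.895494) = 0.000000
  f'(1.895494) = -0.819023
  x_4 = 1.895494 - 0.000000/(-0.819023) = 1.895494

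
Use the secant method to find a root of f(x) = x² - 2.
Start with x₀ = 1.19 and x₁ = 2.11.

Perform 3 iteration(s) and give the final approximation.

f(x) = x² - 2
x₀ = 1.19, x₁ = 2.11

Secant formula: x_{n+1} = x_n - f(x_n)(x_n - x_{n-1})/(f(x_n) - f(x_{n-1}))

Iteration 1:
  f(1.190000) = -0.583900
  f(2.110000) = 2.452100
  x_2 = 2.110000 - 2.452100×(2.110000 - 1.190000)/(2.452100 - (-0.583900))
       = 1.366939
Iteration 2:
  f(2.110000) = 2.452100
  f(1.366939) = -0.131477
  x_3 = 1.366939 - (-0.131477)×(1.366939 - 2.110000)/(-0.131477 - 2.452100)
       = 1.404753
Iteration 3:
  f(1.366939) = -0.131477
  f(1.404753) = -0.026668
  x_4 = 1.404753 - (-0.026668)×(1.404753 - 1.366939)/(-0.026668 - (-0.131477))
       = 1.414375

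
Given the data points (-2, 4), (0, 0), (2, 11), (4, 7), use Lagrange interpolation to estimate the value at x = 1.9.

Lagrange interpolation formula:
P(x) = Σ yᵢ × Lᵢ(x)
where Lᵢ(x) = Π_{j≠i} (x - xⱼ)/(xᵢ - xⱼ)

L_0(1.9) = (1.9 - 0)/(-2 - 0) × (1.9 - 2)/(-2 - 2) × (1.9 - 4)/(-2 - 4) = -0.008313
L_1(1.9) = (1.9 - (-2))/(0 - (-2)) × (1.9 - 2)/(0 - 2) × (1.9 - 4)/(0 - 4) = 0.051188
L_2(1.9) = (1.9 - (-2))/(2 - (-2)) × (1.9 - 0)/(2 - 0) × (1.9 - 4)/(2 - 4) = 0.972562
L_3(1.9) = (1.9 - (-2))/(4 - (-2)) × (1.9 - 0)/(4 - 0) × (1.9 - 2)/(4 - 2) = -0.015438

P(1.9) = 4×L_0(1.9) + 0×L_1(1.9) + 11×L_2(1.9) + 7×L_3(1.9)
P(1.9) = 10.556875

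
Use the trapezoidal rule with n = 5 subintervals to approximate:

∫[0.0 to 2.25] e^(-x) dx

f(x) = e^(-x)
a = 0.0, b = 2.25, n = 5
h = (b - a)/n = 0.450000

Trapezoidal rule: (h/2)[f(x₀) + 2f(x₁) + 2f(x₂) + ... + f(xₙ)]

x_0 = 0.0000, f(x_0) = 1.000000, coefficient = 1
x_1 = 0.4500, f(x_1) = 0.637628, coefficient = 2
x_2 = 0.9000, f(x_2) = 0.406570, coefficient = 2
x_3 = 1.3500, f(x_3) = 0.259240, coefficient = 2
x_4 = 1.8000, f(x_4) = 0.165299, coefficient = 2
x_5 = 2.2500, f(x_5) = 0.105399, coefficient = 1

I ≈ (0.450000/2) × 4.042873 = 0.909646
Exact value: 0.894601
Error: 0.015046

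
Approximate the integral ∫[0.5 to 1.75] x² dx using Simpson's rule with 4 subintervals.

f(x) = x²
a = 0.5, b = 1.75, n = 4
h = (b - a)/n = 0.312500

Simpson's rule: (h/3)[f(x₀) + 4f(x₁) + 2f(x₂) + ... + f(xₙ)]

x_0 = 0.5000, f(x_0) = 0.250000, coefficient = 1
x_1 = 0.8125, f(x_1) = 0.660156, coefficient = 4
x_2 = 1.1250, f(x_2) = 1.265625, coefficient = 2
x_3 = 1.4375, f(x_3) = 2.066406, coefficient = 4
x_4 = 1.7500, f(x_4) = 3.062500, coefficient = 1

I ≈ (0.312500/3) × 16.750000 = 1.744792
Exact value: 1.744792
Error: 0.000000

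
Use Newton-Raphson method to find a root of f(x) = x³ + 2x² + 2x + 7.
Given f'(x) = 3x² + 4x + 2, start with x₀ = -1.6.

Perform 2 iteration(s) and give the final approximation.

f(x) = x³ + 2x² + 2x + 7
f'(x) = 3x² + 4x + 2
x₀ = -1.6

Newton-Raphson formula: x_{n+1} = x_n - f(x_n)/f'(x_n)

Iteration 1:
  f(-1.600000) = 4.824000
  f'(-1.600000) = 3.280000
  x_1 = -1.600000 - 4.824000/3.280000 = -3.070732
Iteration 2:
  f(-3.070732) = -9.237814
  f'(-3.070732) = 18.005253
  x_2 = -3.070732 - (-9.237814)/18.005253 = -2.557670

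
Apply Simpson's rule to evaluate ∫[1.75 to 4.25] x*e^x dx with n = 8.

f(x) = x*e^x
a = 1.75, b = 4.25, n = 8
h = (b - a)/n = 0.312500

Simpson's rule: (h/3)[f(x₀) + 4f(x₁) + 2f(x₂) + ... + f(xₙ)]

x_0 = 1.7500, f(x_0) = 10.070555, coefficient = 1
x_1 = 2.0625, f(x_1) = 16.222819, coefficient = 4
x_2 = 2.3750, f(x_2) = 25.533656, coefficient = 2
x_3 = 2.6875, f(x_3) = 39.492524, coefficient = 4
x_4 = 3.0000, f(x_4) = 60.256611, coefficient = 2
x_5 = 3.3125, f(x_5) = 90.940295, coefficient = 4
x_6 = 3.6250, f(x_6) = 136.027121, coefficient = 2
x_7 = 3.9375, f(x_7) = 201.955223, coefficient = 4
x_8 = 4.2500, f(x_8) = 297.948002, coefficient = 1

I ≈ (0.312500/3) × 2146.096779 = 223.551748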